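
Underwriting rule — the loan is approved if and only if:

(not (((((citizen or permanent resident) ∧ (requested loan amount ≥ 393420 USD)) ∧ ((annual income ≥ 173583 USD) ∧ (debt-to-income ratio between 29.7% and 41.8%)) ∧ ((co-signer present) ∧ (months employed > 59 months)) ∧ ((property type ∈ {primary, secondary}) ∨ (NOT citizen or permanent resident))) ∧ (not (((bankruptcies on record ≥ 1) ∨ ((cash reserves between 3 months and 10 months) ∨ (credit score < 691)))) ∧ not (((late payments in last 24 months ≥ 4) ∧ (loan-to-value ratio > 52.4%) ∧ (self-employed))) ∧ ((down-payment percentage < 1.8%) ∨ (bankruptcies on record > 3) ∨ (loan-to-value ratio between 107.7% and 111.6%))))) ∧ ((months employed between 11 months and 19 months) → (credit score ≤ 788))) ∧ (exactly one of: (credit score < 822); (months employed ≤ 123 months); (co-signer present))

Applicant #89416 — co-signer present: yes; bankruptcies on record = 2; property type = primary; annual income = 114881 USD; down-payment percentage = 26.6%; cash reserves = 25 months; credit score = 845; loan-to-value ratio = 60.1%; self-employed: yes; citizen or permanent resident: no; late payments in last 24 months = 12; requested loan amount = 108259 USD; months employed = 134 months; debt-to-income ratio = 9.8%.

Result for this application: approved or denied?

Atomic conditions:
  citizen or permanent resident: no → false
  requested loan amount ≥ 393420 USD: 108259 ≥ 393420 is false
  annual income ≥ 173583 USD: 114881 ≥ 173583 is false
  debt-to-income ratio between 29.7% and 41.8%: 9.8 in [29.7, 41.8] is false
  co-signer present: yes → true
  months employed > 59 months: 134 > 59 is true
  property type ∈ {primary, secondary}: primary is in the set → true
  NOT citizen or permanent resident: no → true
  bankruptcies on record ≥ 1: 2 ≥ 1 is true
  cash reserves between 3 months and 10 months: 25 in [3, 10] is false
  credit score < 691: 845 < 691 is false
  late payments in last 24 months ≥ 4: 12 ≥ 4 is true
  loan-to-value ratio > 52.4%: 60.1 > 52.4 is true
  self-employed: yes → true
  down-payment percentage < 1.8%: 26.6 < 1.8 is false
  bankruptcies on record > 3: 2 > 3 is false
  loan-to-value ratio between 107.7% and 111.6%: 60.1 in [107.7, 111.6] is false
  months employed between 11 months and 19 months: 134 in [11, 19] is false
  credit score ≤ 788: 845 ≤ 788 is false
  credit score < 822: 845 < 822 is false
  months employed ≤ 123 months: 134 ≤ 123 is false
Combine:
[1.1.1.1.1] false AND false = false
[1.1.1.1.2] false AND false = false
[1.1.1.1.3] true AND true = true
[1.1.1.1.4] true OR true = true
[1.1.1.1] false AND false AND true AND true = false
[1.1.1.2.1.1.2] false OR false = false
[1.1.1.2.1.1] true OR false = true
[1.1.1.2.1] NOT true = false
[1.1.1.2.2.1] true AND true AND true = true
[1.1.1.2.2] NOT true = false
[1.1.1.2.3] false OR false OR false = false
[1.1.1.2] false AND false AND false = false
[1.1.1] false AND false = false
[1.1] NOT false = true
[1.2] false → false (antecedent false ⇒ implication holds) = true
[1] true AND true = true
[2] exactly-one(false, false, true) = true
[root] true AND true = true
Overall: true → approved

Approved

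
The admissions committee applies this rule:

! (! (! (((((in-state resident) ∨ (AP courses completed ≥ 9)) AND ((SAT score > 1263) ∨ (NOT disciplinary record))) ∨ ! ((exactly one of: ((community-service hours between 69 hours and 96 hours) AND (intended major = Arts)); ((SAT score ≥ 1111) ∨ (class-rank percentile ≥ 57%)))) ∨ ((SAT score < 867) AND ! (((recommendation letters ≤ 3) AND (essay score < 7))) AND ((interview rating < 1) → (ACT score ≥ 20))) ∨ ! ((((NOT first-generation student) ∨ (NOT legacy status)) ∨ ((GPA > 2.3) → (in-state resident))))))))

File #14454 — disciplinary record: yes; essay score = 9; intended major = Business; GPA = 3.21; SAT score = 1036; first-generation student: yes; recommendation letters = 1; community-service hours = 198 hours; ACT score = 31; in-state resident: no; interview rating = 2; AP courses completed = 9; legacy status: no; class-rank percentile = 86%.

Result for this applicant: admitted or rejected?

Atomic conditions:
  in-state resident: no → false
  AP courses completed ≥ 9: 9 ≥ 9 is true
  SAT score > 1263: 1036 > 1263 is false
  NOT disciplinary record: yes → false
  community-service hours between 69 hours and 96 hours: 198 in [69, 96] is false
  intended major = Arts: Business == Arts is false
  SAT score ≥ 1111: 1036 ≥ 1111 is false
  class-rank percentile ≥ 57%: 86 ≥ 57 is true
  SAT score < 867: 1036 < 867 is false
  recommendation letters ≤ 3: 1 ≤ 3 is true
  essay score < 7: 9 < 7 is false
  interview rating < 1: 2 < 1 is false
  ACT score ≥ 20: 31 ≥ 20 is true
  NOT first-generation student: yes → false
  NOT legacy status: no → true
  GPA > 2.3: 3.21 > 2.3 is true
Combine:
[1.1.1.1.1] false OR true = true
[1.1.1.1.2] false OR false = false
[1.1.1.1] true AND false = false
[1.1.1.2.1.1] false AND false = false
[1.1.1.2.1.2] false OR true = true
[1.1.1.2.1] exactly-one(false, true) = true
[1.1.1.2] NOT true = false
[1.1.1.3.2.1] true AND false = false
[1.1.1.3.2] NOT false = true
[1.1.1.3.3] false → true (antecedent false ⇒ implication holds) = true
[1.1.1.3] false AND true AND true = false
[1.1.1.4.1.1] false OR true = true
[1.1.1.4.1.2] true → false = false
[1.1.1.4.1] true OR false = true
[1.1.1.4] NOT true = false
[1.1.1] false OR false OR false OR false = false
[1.1] NOT false = true
[1] NOT true = false
[root] NOT false = true
Overall: true → admitted

Admitted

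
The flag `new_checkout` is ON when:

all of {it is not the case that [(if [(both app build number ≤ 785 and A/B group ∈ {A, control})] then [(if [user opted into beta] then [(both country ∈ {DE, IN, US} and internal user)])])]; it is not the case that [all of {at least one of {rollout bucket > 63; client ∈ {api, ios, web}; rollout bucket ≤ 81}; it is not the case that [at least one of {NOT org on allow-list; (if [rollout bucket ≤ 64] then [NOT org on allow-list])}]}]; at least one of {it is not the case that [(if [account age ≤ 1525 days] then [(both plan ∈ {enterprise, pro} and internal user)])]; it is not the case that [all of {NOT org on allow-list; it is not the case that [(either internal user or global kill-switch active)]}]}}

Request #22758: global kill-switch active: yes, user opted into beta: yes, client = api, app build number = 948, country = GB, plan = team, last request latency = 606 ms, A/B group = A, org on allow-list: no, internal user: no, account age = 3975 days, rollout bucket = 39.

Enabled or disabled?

Atomic conditions:
  app build number ≤ 785: 948 ≤ 785 is false
  A/B group ∈ {A, control}: A is in the set → true
  user opted into beta: yes → true
  country ∈ {DE, IN, US}: GB is not in the set → false
  internal user: no → false
  rollout bucket > 63: 39 > 63 is false
  client ∈ {api, ios, web}: api is in the set → true
  rollout bucket ≤ 81: 39 ≤ 81 is true
  NOT org on allow-list: no → true
  rollout bucket ≤ 64: 39 ≤ 64 is true
  account age ≤ 1525 days: 3975 ≤ 1525 is false
  plan ∈ {enterprise, pro}: team is not in the set → false
  global kill-switch active: yes → true
Combine:
[1.1.1] false AND true = false
[1.1.2.2] false AND false = false
[1.1.2] true → false = false
[1.1] false → false (antecedent false ⇒ implication holds) = true
[1] NOT true = false
[2.1.1] false OR true OR true = true
[2.1.2.1.2] true → true = true
[2.1.2.1] true OR true = true
[2.1.2] NOT true = false
[2.1] true AND false = false
[2] NOT false = true
[3.1.1.2] false AND false = false
[3.1.1] false → false (antecedent false ⇒ implication holds) = true
[3.1] NOT true = false
[3.2.1.2.1] false OR true = true
[3.2.1.2] NOT true = false
[3.2.1] true AND false = false
[3.2] NOT false = true
[3] false OR true = true
[root] false AND true AND true = false
Overall: false → disabled

Disabled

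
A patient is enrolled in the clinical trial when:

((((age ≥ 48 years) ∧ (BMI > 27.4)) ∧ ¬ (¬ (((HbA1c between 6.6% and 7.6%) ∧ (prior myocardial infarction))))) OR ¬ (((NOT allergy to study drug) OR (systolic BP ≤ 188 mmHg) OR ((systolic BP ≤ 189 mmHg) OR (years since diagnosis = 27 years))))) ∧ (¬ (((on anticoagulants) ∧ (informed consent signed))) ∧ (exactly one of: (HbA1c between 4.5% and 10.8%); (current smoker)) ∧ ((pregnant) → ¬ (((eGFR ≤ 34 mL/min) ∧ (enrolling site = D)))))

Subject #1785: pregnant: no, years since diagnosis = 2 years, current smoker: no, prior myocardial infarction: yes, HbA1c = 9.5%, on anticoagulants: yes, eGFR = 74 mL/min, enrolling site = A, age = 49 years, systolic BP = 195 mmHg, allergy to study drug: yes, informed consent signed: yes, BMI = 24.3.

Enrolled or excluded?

Atomic conditions:
  age ≥ 48 years: 49 ≥ 48 is true
  BMI > 27.4: 24.3 > 27.4 is false
  HbA1c between 6.6% and 7.6%: 9.5 in [6.6, 7.6] is false
  prior myocardial infarction: yes → true
  NOT allergy to study drug: yes → false
  systolic BP ≤ 188 mmHg: 195 ≤ 188 is false
  systolic BP ≤ 189 mmHg: 195 ≤ 189 is false
  years since diagnosis = 27 years: 2 == 27 is false
  on anticoagulants: yes → true
  informed consent signed: yes → true
  HbA1c between 4.5% and 10.8%: 9.5 in [4.5, 10.8] is true
  current smoker: no → false
  pregnant: no → false
  eGFR ≤ 34 mL/min: 74 ≤ 34 is false
  enrolling site = D: A == D is false
Combine:
[1.1.1] true AND false = false
[1.1.2.1.1] false AND true = false
[1.1.2.1] NOT false = true
[1.1.2] NOT true = false
[1.1] false AND false = false
[1.2.1.3] false OR false = false
[1.2.1] false OR false OR false = false
[1.2] NOT false = true
[1] false OR true = true
[2.1.1] true AND true = true
[2.1] NOT true = false
[2.2] exactly-one(true, false) = true
[2.3.2.1] false AND false = false
[2.3.2] NOT false = true
[2.3] false → true (antecedent false ⇒ implication holds) = true
[2] false AND true AND true = false
[root] true AND false = false
Overall: false → excluded

Excluded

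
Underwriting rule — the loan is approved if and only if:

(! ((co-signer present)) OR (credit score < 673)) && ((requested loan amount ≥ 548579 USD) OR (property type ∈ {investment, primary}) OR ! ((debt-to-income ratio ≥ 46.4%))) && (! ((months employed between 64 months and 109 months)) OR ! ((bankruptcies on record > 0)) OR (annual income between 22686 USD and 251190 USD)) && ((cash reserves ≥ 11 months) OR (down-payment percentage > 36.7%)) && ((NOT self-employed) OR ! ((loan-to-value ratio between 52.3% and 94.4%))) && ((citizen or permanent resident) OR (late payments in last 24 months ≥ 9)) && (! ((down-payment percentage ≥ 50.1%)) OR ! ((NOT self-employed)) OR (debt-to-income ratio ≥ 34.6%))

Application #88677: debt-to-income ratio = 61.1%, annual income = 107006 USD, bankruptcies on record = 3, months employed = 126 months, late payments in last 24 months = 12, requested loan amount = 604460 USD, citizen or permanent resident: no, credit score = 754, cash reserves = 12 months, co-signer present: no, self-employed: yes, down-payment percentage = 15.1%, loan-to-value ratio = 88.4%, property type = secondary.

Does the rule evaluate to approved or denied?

Denied

Atomic conditions:
  co-signer present: no → false
  credit score < 673: 754 < 673 is false
  requested loan amount ≥ 548579 USD: 604460 ≥ 548579 is true
  property type ∈ {investment, primary}: secondary is not in the set → false
  debt-to-income ratio ≥ 46.4%: 61.1 ≥ 46.4 is true
  months employed between 64 months and 109 months: 126 in [64, 109] is false
  bankruptcies on record > 0: 3 > 0 is true
  annual income between 22686 USD and 251190 USD: 107006 in [22686, 251190] is true
  cash reserves ≥ 11 months: 12 ≥ 11 is true
  down-payment percentage > 36.7%: 15.1 > 36.7 is false
  NOT self-employed: yes → false
  loan-to-value ratio between 52.3% and 94.4%: 88.4 in [52.3, 94.4] is true
  citizen or permanent resident: no → false
  late payments in last 24 months ≥ 9: 12 ≥ 9 is true
  down-payment percentage ≥ 50.1%: 15.1 ≥ 50.1 is false
  debt-to-income ratio ≥ 34.6%: 61.1 ≥ 34.6 is true
Combine:
[1.1] NOT false = true
[1] true OR false = true
[2.3] NOT true = false
[2] true OR false OR false = true
[3.1] NOT false = true
[3.2] NOT true = false
[3] true OR false OR true = true
[4] true OR false = true
[5.2] NOT true = false
[5] false OR false = false
[6] false OR true = true
[7.1] NOT false = true
[7.2] NOT false = true
[7] true OR true OR true = true
[root] true AND true AND true AND true AND false AND true AND true = false
Overall: false → denied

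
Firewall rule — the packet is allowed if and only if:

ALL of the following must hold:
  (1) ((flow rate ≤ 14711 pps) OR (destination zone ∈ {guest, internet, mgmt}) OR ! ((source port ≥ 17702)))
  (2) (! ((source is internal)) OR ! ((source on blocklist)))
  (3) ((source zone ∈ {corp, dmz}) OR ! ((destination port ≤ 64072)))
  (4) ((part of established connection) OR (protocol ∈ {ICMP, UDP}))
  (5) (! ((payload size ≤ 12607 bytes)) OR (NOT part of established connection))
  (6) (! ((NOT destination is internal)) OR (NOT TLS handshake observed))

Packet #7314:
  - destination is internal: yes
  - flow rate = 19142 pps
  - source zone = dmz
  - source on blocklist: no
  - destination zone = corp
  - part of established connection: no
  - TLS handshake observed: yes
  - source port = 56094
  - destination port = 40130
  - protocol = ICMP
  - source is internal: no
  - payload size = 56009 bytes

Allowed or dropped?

Atomic conditions:
  flow rate ≤ 14711 pps: 19142 ≤ 14711 is false
  destination zone ∈ {guest, internet, mgmt}: corp is not in the set → false
  source port ≥ 17702: 56094 ≥ 17702 is true
  source is internal: no → false
  source on blocklist: no → false
  source zone ∈ {corp, dmz}: dmz is in the set → true
  destination port ≤ 64072: 40130 ≤ 64072 is true
  part of established connection: no → false
  protocol ∈ {ICMP, UDP}: ICMP is in the set → true
  payload size ≤ 12607 bytes: 56009 ≤ 12607 is false
  NOT part of established connection: no → true
  NOT destination is internal: yes → false
  NOT TLS handshake observed: yes → false
Combine:
[1.3] NOT true = false
[1] false OR false OR false = false
[2.1] NOT false = true
[2.2] NOT false = true
[2] true OR true = true
[3.2] NOT true = false
[3] true OR false = true
[4] false OR true = true
[5.1] NOT false = true
[5] true OR true = true
[6.1] NOT false = true
[6] true OR false = true
[root] false AND true AND true AND true AND true AND true = false
Overall: false → dropped

Dropped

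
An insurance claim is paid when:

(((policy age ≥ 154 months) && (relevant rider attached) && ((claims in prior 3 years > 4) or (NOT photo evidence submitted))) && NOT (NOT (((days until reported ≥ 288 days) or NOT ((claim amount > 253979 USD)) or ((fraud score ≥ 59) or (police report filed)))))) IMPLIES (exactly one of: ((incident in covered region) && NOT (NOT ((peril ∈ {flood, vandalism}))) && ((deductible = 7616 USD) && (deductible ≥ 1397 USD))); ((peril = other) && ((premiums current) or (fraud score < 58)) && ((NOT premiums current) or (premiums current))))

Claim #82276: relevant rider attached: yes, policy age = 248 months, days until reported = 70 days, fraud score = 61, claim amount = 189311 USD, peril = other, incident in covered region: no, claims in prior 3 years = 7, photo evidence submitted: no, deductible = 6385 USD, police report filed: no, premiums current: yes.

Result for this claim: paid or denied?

Atomic conditions:
  policy age ≥ 154 months: 248 ≥ 154 is true
  relevant rider attached: yes → true
  claims in prior 3 years > 4: 7 > 4 is true
  NOT photo evidence submitted: no → true
  days until reported ≥ 288 days: 70 ≥ 288 is false
  claim amount > 253979 USD: 189311 > 253979 is false
  fraud score ≥ 59: 61 ≥ 59 is true
  police report filed: no → false
  incident in covered region: no → false
  peril ∈ {flood, vandalism}: other is not in the set → false
  deductible = 7616 USD: 6385 == 7616 is false
  deductible ≥ 1397 USD: 6385 ≥ 1397 is true
  peril = other: other == other is true
  premiums current: yes → true
  fraud score < 58: 61 < 58 is false
  NOT premiums current: yes → false
Combine:
[1.1.3] true OR true = true
[1.1] true AND true AND true = true
[1.2.1.1.2] NOT false = true
[1.2.1.1.3] true OR false = true
[1.2.1.1] false OR true OR true = true
[1.2.1] NOT true = false
[1.2] NOT false = true
[1] true AND true = true
[2.1.2.1] NOT false = true
[2.1.2] NOT true = false
[2.1.3] false AND true = false
[2.1] false AND false AND false = false
[2.2.2] true OR false = true
[2.2.3] false OR true = true
[2.2] true AND true AND true = true
[2] exactly-one(false, true) = true
[root] true → true = true
Overall: true → paid

Paid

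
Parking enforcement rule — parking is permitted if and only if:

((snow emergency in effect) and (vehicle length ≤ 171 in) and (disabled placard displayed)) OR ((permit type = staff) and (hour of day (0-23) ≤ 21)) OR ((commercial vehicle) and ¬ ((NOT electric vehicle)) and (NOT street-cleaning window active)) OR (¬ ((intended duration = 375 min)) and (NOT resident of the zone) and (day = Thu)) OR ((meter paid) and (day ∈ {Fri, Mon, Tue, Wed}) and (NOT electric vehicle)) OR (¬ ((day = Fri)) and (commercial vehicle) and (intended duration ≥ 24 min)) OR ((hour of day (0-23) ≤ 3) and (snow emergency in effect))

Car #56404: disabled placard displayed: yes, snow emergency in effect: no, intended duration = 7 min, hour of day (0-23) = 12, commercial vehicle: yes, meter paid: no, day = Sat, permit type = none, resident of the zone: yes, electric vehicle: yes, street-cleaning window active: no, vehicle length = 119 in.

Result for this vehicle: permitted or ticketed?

Atomic conditions:
  snow emergency in effect: no → false
  vehicle length ≤ 171 in: 119 ≤ 171 is true
  disabled placard displayed: yes → true
  permit type = staff: none == staff is false
  hour of day (0-23) ≤ 21: 12 ≤ 21 is true
  commercial vehicle: yes → true
  NOT electric vehicle: yes → false
  NOT street-cleaning window active: no → true
  intended duration = 375 min: 7 == 375 is false
  NOT resident of the zone: yes → false
  day = Thu: Sat == Thu is false
  meter paid: no → false
  day ∈ {Fri, Mon, Tue, Wed}: Sat is not in the set → false
  day = Fri: Sat == Fri is false
  intended duration ≥ 24 min: 7 ≥ 24 is false
  hour of day (0-23) ≤ 3: 12 ≤ 3 is false
Combine:
[1] false AND true AND true = false
[2] false AND true = false
[3.2] NOT false = true
[3] true AND true AND true = true
[4.1] NOT false = true
[4] true AND false AND false = false
[5] false AND false AND false = false
[6.1] NOT false = true
[6] true AND true AND false = false
[7] false AND false = false
[root] false OR false OR true OR false OR false OR false OR false = true
Overall: true → permitted

Permitted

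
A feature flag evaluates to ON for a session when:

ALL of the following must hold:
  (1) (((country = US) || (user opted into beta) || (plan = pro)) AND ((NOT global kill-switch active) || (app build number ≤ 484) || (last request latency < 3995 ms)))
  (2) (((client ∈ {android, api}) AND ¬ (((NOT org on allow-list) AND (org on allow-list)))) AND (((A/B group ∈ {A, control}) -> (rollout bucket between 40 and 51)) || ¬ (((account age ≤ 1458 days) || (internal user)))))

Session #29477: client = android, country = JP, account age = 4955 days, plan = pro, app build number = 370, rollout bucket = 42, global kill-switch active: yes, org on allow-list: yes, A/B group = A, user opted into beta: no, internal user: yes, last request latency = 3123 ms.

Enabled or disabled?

Enabled

Atomic conditions:
  country = US: JP == US is false
  user opted into beta: no → false
  plan = pro: pro == pro is true
  NOT global kill-switch active: yes → false
  app build number ≤ 484: 370 ≤ 484 is true
  last request latency < 3995 ms: 3123 < 3995 is true
  client ∈ {android, api}: android is in the set → true
  NOT org on allow-list: yes → false
  org on allow-list: yes → true
  A/B group ∈ {A, control}: A is in the set → true
  rollout bucket between 40 and 51: 42 in [40, 51] is true
  account age ≤ 1458 days: 4955 ≤ 1458 is false
  internal user: yes → true
Combine:
[1.1] false OR false OR true = true
[1.2] false OR true OR true = true
[1] true AND true = true
[2.1.2.1] false AND true = false
[2.1.2] NOT false = true
[2.1] true AND true = true
[2.2.1] true → true = true
[2.2.2.1] false OR true = true
[2.2.2] NOT true = false
[2.2] true OR false = true
[2] true AND true = true
[root] true AND true = true
Overall: true → enabled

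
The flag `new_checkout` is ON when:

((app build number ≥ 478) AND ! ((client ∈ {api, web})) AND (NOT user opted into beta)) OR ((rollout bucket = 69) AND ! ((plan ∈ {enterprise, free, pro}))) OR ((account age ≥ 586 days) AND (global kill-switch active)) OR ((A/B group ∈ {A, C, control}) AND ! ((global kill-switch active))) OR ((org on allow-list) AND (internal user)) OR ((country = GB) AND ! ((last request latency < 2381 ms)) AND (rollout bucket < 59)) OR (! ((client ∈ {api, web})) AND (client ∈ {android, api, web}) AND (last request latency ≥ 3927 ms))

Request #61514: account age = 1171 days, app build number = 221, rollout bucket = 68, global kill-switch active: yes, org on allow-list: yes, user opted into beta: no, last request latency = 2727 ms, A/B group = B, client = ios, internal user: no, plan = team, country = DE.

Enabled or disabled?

Atomic conditions:
  app build number ≥ 478: 221 ≥ 478 is false
  client ∈ {api, web}: ios is not in the set → false
  NOT user opted into beta: no → true
  rollout bucket = 69: 68 == 69 is false
  plan ∈ {enterprise, free, pro}: team is not in the set → false
  account age ≥ 586 days: 1171 ≥ 586 is true
  global kill-switch active: yes → true
  A/B group ∈ {A, C, control}: B is not in the set → false
  org on allow-list: yes → true
  internal user: no → false
  country = GB: DE == GB is false
  last request latency < 2381 ms: 2727 < 2381 is false
  rollout bucket < 59: 68 < 59 is false
  client ∈ {android, api, web}: ios is not in the set → false
  last request latency ≥ 3927 ms: 2727 ≥ 3927 is false
Combine:
[1.2] NOT false = true
[1] false AND true AND true = false
[2.2] NOT false = true
[2] false AND true = false
[3] true AND true = true
[4.2] NOT true = false
[4] false AND false = false
[5] true AND false = false
[6.2] NOT false = true
[6] false AND true AND false = false
[7.1] NOT false = true
[7] true AND false AND false = false
[root] false OR false OR true OR false OR false OR false OR false = true
Overall: true → enabled

Enabled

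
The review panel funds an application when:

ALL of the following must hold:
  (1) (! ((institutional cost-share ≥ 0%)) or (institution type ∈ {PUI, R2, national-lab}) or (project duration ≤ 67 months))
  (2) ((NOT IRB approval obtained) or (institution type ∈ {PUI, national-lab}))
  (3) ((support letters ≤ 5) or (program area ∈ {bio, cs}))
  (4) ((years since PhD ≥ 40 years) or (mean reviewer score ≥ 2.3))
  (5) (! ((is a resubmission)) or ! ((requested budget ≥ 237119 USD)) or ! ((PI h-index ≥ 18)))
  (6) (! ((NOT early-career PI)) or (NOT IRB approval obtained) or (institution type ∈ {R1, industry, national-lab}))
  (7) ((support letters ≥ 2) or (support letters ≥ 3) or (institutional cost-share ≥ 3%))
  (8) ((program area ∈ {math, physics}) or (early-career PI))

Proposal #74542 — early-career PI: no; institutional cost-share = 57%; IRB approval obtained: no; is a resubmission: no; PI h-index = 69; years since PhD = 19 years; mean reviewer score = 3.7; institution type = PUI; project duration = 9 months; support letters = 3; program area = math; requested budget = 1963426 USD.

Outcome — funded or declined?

Atomic conditions:
  institutional cost-share ≥ 0%: 57 ≥ 0 is true
  institution type ∈ {PUI, R2, national-lab}: PUI is in the set → true
  project duration ≤ 67 months: 9 ≤ 67 is true
  NOT IRB approval obtained: no → true
  institution type ∈ {PUI, national-lab}: PUI is in the set → true
  support letters ≤ 5: 3 ≤ 5 is true
  program area ∈ {bio, cs}: math is not in the set → false
  years since PhD ≥ 40 years: 19 ≥ 40 is false
  mean reviewer score ≥ 2.3: 3.7 ≥ 2.3 is true
  is a resubmission: no → false
  requested budget ≥ 237119 USD: 1963426 ≥ 237119 is true
  PI h-index ≥ 18: 69 ≥ 18 is true
  NOT early-career PI: no → true
  institution type ∈ {R1, industry, national-lab}: PUI is not in the set → false
  support letters ≥ 2: 3 ≥ 2 is true
  support letters ≥ 3: 3 ≥ 3 is true
  institutional cost-share ≥ 3%: 57 ≥ 3 is true
  program area ∈ {math, physics}: math is in the set → true
  early-career PI: no → false
Combine:
[1.1] NOT true = false
[1] false OR true OR true = true
[2] true OR true = true
[3] true OR false = true
[4] false OR true = true
[5.1] NOT false = true
[5.2] NOT true = false
[5.3] NOT true = false
[5] true OR false OR false = true
[6.1] NOT true = false
[6] false OR true OR false = true
[7] true OR true OR true = true
[8] true OR false = true
[root] true AND true AND true AND true AND true AND true AND true AND true = true
Overall: true → funded

Funded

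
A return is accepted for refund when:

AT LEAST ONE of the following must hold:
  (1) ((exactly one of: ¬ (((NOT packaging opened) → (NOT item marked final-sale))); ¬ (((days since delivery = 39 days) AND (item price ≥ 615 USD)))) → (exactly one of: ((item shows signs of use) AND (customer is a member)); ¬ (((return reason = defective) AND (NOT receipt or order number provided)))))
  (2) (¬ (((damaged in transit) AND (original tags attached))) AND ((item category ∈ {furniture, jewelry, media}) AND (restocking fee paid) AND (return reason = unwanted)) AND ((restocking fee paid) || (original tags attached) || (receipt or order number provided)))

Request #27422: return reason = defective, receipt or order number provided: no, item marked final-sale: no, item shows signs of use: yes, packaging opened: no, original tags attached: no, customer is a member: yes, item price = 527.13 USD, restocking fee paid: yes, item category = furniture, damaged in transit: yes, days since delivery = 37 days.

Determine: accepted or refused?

Accepted

Atomic conditions:
  NOT packaging opened: no → true
  NOT item marked final-sale: no → true
  days since delivery = 39 days: 37 == 39 is false
  item price ≥ 615 USD: 527.13 ≥ 615 is false
  item shows signs of use: yes → true
  customer is a member: yes → true
  return reason = defective: defective == defective is true
  NOT receipt or order number provided: no → true
  damaged in transit: yes → true
  original tags attached: no → false
  item category ∈ {furniture, jewelry, media}: furniture is in the set → true
  restocking fee paid: yes → true
  return reason = unwanted: defective == unwanted is false
  receipt or order number provided: no → false
Combine:
[1.1.1.1] true → true = true
[1.1.1] NOT true = false
[1.1.2.1] false AND false = false
[1.1.2] NOT false = true
[1.1] exactly-one(false, true) = true
[1.2.1] true AND true = true
[1.2.2.1] true AND true = true
[1.2.2] NOT true = false
[1.2] exactly-one(true, false) = true
[1] true → true = true
[2.1.1] true AND false = false
[2.1] NOT false = true
[2.2] true AND true AND false = false
[2.3] true OR false OR false = true
[2] true AND false AND true = false
[root] true OR false = true
Overall: true → accepted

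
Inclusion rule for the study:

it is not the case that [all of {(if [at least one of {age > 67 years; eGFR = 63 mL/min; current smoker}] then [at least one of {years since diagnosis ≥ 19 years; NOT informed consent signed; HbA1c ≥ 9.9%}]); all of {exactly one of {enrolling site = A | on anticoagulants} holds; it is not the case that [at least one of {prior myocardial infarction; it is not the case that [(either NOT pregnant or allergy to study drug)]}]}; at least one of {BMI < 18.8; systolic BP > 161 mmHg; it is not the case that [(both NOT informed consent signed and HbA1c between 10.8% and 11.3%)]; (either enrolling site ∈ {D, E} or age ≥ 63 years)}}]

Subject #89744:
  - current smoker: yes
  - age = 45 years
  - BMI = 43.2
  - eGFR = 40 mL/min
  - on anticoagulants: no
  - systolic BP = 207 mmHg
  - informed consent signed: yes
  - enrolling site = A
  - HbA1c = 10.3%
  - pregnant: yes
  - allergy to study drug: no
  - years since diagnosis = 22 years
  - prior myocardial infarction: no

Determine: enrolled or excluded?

Enrolled

Atomic conditions:
  age > 67 years: 45 > 67 is false
  eGFR = 63 mL/min: 40 == 63 is false
  current smoker: yes → true
  years since diagnosis ≥ 19 years: 22 ≥ 19 is true
  NOT informed consent signed: yes → false
  HbA1c ≥ 9.9%: 10.3 ≥ 9.9 is true
  enrolling site = A: A == A is true
  on anticoagulants: no → false
  prior myocardial infarction: no → false
  NOT pregnant: yes → false
  allergy to study drug: no → false
  BMI < 18.8: 43.2 < 18.8 is false
  systolic BP > 161 mmHg: 207 > 161 is true
  HbA1c between 10.8% and 11.3%: 10.3 in [10.8, 11.3] is false
  enrolling site ∈ {D, E}: A is not in the set → false
  age ≥ 63 years: 45 ≥ 63 is false
Combine:
[1.1.1] false OR false OR true = true
[1.1.2] true OR false OR true = true
[1.1] true → true = true
[1.2.1] exactly-one(true, false) = true
[1.2.2.1.2.1] false OR false = false
[1.2.2.1.2] NOT false = true
[1.2.2.1] false OR true = true
[1.2.2] NOT true = false
[1.2] true AND false = false
[1.3.3.1] false AND false = false
[1.3.3] NOT false = true
[1.3.4] false OR false = false
[1.3] false OR true OR true OR false = true
[1] true AND false AND true = false
[root] NOT false = true
Overall: true → enrolled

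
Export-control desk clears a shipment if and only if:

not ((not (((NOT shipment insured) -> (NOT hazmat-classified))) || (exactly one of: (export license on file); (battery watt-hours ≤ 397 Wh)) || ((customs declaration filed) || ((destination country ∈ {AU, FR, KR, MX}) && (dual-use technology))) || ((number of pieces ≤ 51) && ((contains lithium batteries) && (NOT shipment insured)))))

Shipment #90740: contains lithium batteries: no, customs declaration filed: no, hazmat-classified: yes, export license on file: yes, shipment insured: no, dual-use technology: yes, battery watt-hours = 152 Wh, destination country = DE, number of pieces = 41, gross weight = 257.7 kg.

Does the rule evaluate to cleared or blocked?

Blocked

Atomic conditions:
  NOT shipment insured: no → true
  NOT hazmat-classified: yes → false
  export license on file: yes → true
  battery watt-hours ≤ 397 Wh: 152 ≤ 397 is true
  customs declaration filed: no → false
  destination country ∈ {AU, FR, KR, MX}: DE is not in the set → false
  dual-use technology: yes → true
  number of pieces ≤ 51: 41 ≤ 51 is true
  contains lithium batteries: no → false
Combine:
[1.1.1] true → false = false
[1.1] NOT false = true
[1.2] exactly-one(true, true) = false
[1.3.2] false AND true = false
[1.3] false OR false = false
[1.4.2] false AND true = false
[1.4] true AND false = false
[1] true OR false OR false OR false = true
[root] NOT true = false
Overall: false → blocked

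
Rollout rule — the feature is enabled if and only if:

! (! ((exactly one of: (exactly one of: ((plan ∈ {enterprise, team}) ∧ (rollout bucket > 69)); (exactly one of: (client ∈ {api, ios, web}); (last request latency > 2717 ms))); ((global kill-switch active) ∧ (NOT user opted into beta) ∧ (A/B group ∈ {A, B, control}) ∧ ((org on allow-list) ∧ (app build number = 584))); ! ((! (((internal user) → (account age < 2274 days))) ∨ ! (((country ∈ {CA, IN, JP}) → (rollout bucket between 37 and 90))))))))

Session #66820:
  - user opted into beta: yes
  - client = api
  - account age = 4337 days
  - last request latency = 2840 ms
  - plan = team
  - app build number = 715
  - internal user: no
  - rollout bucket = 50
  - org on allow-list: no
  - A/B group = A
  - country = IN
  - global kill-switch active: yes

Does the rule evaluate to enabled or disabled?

Enabled

Atomic conditions:
  plan ∈ {enterprise, team}: team is in the set → true
  rollout bucket > 69: 50 > 69 is false
  client ∈ {api, ios, web}: api is in the set → true
  last request latency > 2717 ms: 2840 > 2717 is true
  global kill-switch active: yes → true
  NOT user opted into beta: yes → false
  A/B group ∈ {A, B, control}: A is in the set → true
  org on allow-list: no → false
  app build number = 584: 715 == 584 is false
  internal user: no → false
  account age < 2274 days: 4337 < 2274 is false
  country ∈ {CA, IN, JP}: IN is in the set → true
  rollout bucket between 37 and 90: 50 in [37, 90] is true
Combine:
[1.1.1.1] true AND false = false
[1.1.1.2] exactly-one(true, true) = false
[1.1.1] exactly-one(false, false) = false
[1.1.2.4] false AND false = false
[1.1.2] true AND false AND true AND false = false
[1.1.3.1.1.1] false → false (antecedent false ⇒ implication holds) = true
[1.1.3.1.1] NOT true = false
[1.1.3.1.2.1] true → true = true
[1.1.3.1.2] NOT true = false
[1.1.3.1] false OR false = false
[1.1.3] NOT false = true
[1.1] exactly-one(false, false, true) = true
[1] NOT true = false
[root] NOT false = true
Overall: true → enabled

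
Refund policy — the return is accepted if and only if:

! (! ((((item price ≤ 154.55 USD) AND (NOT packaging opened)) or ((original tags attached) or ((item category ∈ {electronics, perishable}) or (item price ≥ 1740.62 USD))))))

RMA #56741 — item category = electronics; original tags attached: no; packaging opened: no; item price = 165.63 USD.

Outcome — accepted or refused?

Atomic conditions:
  item price ≤ 154.55 USD: 165.63 ≤ 154.55 is false
  NOT packaging opened: no → true
  original tags attached: no → false
  item category ∈ {electronics, perishable}: electronics is in the set → true
  item price ≥ 1740.62 USD: 165.63 ≥ 1740.62 is false
Combine:
[1.1.1] false AND true = false
[1.1.2.2] true OR false = true
[1.1.2] false OR true = true
[1.1] false OR true = true
[1] NOT true = false
[root] NOT false = true
Overall: true → accepted

Accepted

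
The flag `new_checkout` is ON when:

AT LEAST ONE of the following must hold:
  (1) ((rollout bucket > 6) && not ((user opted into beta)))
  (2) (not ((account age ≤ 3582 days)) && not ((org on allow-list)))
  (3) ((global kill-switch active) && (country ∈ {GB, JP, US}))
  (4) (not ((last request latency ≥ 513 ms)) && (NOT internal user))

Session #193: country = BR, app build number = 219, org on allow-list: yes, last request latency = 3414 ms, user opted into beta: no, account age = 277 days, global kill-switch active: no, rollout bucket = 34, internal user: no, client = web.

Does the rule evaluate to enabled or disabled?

Enabled

Atomic conditions:
  rollout bucket > 6: 34 > 6 is true
  user opted into beta: no → false
  account age ≤ 3582 days: 277 ≤ 3582 is true
  org on allow-list: yes → true
  global kill-switch active: no → false
  country ∈ {GB, JP, US}: BR is not in the set → false
  last request latency ≥ 513 ms: 3414 ≥ 513 is true
  NOT internal user: no → true
Combine:
[1.2] NOT false = true
[1] true AND true = true
[2.1] NOT true = false
[2.2] NOT true = false
[2] false AND false = false
[3] false AND false = false
[4.1] NOT true = false
[4] false AND true = false
[root] true OR false OR false OR false = true
Overall: true → enabled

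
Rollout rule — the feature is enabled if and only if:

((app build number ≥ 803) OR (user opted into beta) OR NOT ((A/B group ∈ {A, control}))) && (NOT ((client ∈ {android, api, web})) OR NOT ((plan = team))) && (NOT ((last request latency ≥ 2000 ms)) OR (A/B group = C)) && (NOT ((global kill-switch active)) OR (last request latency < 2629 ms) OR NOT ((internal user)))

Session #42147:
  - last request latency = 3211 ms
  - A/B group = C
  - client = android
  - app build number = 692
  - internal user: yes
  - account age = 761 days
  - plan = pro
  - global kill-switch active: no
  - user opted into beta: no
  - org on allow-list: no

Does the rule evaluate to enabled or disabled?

Atomic conditions:
  app build number ≥ 803: 692 ≥ 803 is false
  user opted into beta: no → false
  A/B group ∈ {A, control}: C is not in the set → false
  client ∈ {android, api, web}: android is in the set → true
  plan = team: pro == team is false
  last request latency ≥ 2000 ms: 3211 ≥ 2000 is true
  A/B group = C: C == C is true
  global kill-switch active: no → false
  last request latency < 2629 ms: 3211 < 2629 is false
  internal user: yes → true
Combine:
[1.3] NOT false = true
[1] false OR false OR true = true
[2.1] NOT true = false
[2.2] NOT false = true
[2] false OR true = true
[3.1] NOT true = false
[3] false OR true = true
[4.1] NOT false = true
[4.3] NOT true = false
[4] true OR false OR false = true
[root] true AND true AND true AND true = true
Overall: true → enabled

Enabled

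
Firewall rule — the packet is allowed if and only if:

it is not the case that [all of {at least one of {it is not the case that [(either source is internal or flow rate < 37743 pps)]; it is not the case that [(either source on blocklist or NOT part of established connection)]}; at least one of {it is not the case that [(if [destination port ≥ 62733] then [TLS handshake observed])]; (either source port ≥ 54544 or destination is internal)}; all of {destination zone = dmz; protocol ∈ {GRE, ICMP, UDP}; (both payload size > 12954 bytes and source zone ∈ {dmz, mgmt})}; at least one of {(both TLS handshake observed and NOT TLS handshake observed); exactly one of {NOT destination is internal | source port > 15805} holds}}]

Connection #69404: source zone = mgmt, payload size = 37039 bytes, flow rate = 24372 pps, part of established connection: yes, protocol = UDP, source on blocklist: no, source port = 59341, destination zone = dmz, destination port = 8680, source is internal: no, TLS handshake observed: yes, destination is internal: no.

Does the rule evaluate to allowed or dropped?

Allowed

Atomic conditions:
  source is internal: no → false
  flow rate < 37743 pps: 24372 < 37743 is true
  source on blocklist: no → false
  NOT part of established connection: yes → false
  destination port ≥ 62733: 8680 ≥ 62733 is false
  TLS handshake observed: yes → true
  source port ≥ 54544: 59341 ≥ 54544 is true
  destination is internal: no → false
  destination zone = dmz: dmz == dmz is true
  protocol ∈ {GRE, ICMP, UDP}: UDP is in the set → true
  payload size > 12954 bytes: 37039 > 12954 is true
  source zone ∈ {dmz, mgmt}: mgmt is in the set → true
  NOT TLS handshake observed: yes → false
  NOT destination is internal: no → true
  source port > 15805: 59341 > 15805 is true
Combine:
[1.1.1.1] false OR true = true
[1.1.1] NOT true = false
[1.1.2.1] false OR false = false
[1.1.2] NOT false = true
[1.1] false OR true = true
[1.2.1.1] false → true (antecedent false ⇒ implication holds) = true
[1.2.1] NOT true = false
[1.2.2] true OR false = true
[1.2] false OR true = true
[1.3.3] true AND true = true
[1.3] true AND true AND true = true
[1.4.1] true AND false = false
[1.4.2] exactly-one(true, true) = false
[1.4] false OR false = false
[1] true AND true AND true AND false = false
[root] NOT false = true
Overall: true → allowed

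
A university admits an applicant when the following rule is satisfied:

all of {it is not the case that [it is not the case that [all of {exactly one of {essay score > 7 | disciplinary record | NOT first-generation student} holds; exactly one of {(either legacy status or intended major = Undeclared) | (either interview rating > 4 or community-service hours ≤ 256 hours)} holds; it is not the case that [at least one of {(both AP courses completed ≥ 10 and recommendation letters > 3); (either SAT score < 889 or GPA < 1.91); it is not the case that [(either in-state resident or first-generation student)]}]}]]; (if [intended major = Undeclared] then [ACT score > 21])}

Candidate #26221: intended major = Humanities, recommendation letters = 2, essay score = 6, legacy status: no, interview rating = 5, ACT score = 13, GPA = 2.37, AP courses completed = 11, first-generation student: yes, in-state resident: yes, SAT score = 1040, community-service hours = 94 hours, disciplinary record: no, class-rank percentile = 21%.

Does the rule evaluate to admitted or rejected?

Rejected

Atomic conditions:
  essay score > 7: 6 > 7 is false
  disciplinary record: no → false
  NOT first-generation student: yes → false
  legacy status: no → false
  intended major = Undeclared: Humanities == Undeclared is false
  interview rating > 4: 5 > 4 is true
  community-service hours ≤ 256 hours: 94 ≤ 256 is true
  AP courses completed ≥ 10: 11 ≥ 10 is true
  recommendation letters > 3: 2 > 3 is false
  SAT score < 889: 1040 < 889 is false
  GPA < 1.91: 2.37 < 1.91 is false
  in-state resident: yes → true
  first-generation student: yes → true
  ACT score > 21: 13 > 21 is false
Combine:
[1.1.1.1] exactly-one(false, false, false) = false
[1.1.1.2.1] false OR false = false
[1.1.1.2.2] true OR true = true
[1.1.1.2] exactly-one(false, true) = true
[1.1.1.3.1.1] true AND false = false
[1.1.1.3.1.2] false OR false = false
[1.1.1.3.1.3.1] true OR true = true
[1.1.1.3.1.3] NOT true = false
[1.1.1.3.1] false OR false OR false = false
[1.1.1.3] NOT false = true
[1.1.1] false AND true AND true = false
[1.1] NOT false = true
[1] NOT true = false
[2] false → false (antecedent false ⇒ implication holds) = true
[root] false AND true = false
Overall: false → rejected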